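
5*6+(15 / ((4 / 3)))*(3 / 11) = 1455 / 44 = 33.07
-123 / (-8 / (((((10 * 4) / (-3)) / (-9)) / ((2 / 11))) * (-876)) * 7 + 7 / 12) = -5926140 / 28483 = -208.06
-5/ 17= -0.29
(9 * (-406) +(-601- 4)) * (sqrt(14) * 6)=-25554 * sqrt(14)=-95614.31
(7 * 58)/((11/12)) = 4872/11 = 442.91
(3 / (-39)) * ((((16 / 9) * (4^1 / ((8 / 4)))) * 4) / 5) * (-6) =256 / 195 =1.31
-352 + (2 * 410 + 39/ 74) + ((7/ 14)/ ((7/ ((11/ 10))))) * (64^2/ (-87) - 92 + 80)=20905441/ 45066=463.88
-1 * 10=-10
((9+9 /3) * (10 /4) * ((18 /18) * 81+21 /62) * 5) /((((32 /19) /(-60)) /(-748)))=20157501375 /62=325120989.92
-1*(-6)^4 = -1296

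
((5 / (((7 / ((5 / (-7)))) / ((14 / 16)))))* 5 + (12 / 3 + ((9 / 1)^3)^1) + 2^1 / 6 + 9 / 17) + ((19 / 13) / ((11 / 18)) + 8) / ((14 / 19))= 304563527 / 408408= 745.73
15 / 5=3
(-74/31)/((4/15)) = -555/62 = -8.95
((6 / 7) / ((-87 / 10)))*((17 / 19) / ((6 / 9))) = -510 / 3857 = -0.13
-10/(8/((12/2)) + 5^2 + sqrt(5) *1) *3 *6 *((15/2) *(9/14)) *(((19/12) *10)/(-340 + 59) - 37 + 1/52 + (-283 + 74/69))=22048377922575/2082326896 - 837280174275 *sqrt(5)/2082326896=9689.24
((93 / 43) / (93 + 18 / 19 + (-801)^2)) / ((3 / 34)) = 10013 / 262132386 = 0.00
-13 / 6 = -2.17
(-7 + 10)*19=57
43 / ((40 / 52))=559 / 10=55.90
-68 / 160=-17 / 40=-0.42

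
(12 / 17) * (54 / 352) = 81 / 748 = 0.11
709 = 709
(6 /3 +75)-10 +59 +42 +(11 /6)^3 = 174.16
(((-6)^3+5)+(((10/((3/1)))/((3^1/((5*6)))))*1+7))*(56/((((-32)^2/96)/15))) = -13440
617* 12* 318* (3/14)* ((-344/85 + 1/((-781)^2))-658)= -121225683664821132/362926795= -334022412.60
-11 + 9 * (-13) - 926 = -1054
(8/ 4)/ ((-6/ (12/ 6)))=-2/ 3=-0.67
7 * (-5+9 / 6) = -49 / 2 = -24.50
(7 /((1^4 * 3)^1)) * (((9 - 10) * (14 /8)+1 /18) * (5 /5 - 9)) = 854 /27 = 31.63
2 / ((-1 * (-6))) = 1 / 3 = 0.33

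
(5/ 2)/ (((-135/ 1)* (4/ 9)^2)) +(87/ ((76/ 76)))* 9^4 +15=18266301/ 32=570821.91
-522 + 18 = -504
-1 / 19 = -0.05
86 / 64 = 43 / 32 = 1.34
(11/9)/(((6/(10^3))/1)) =203.70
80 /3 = 26.67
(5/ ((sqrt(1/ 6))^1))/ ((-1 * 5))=-sqrt(6)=-2.45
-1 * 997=-997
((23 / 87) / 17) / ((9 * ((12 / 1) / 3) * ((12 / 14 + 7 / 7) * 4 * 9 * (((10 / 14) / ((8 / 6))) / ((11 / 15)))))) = 12397 / 1401648300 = 0.00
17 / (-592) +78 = 46159 / 592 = 77.97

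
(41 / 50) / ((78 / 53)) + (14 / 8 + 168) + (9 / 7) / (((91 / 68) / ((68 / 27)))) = 16504051 / 95550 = 172.73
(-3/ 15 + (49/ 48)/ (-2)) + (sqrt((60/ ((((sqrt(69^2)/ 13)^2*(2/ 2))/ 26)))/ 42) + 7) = 26*sqrt(455)/ 483 + 3019/ 480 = 7.44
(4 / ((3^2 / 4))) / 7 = 16 / 63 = 0.25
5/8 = 0.62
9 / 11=0.82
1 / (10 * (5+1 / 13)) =13 / 660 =0.02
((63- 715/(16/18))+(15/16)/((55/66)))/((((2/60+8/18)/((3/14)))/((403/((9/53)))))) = -135522855/172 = -787923.58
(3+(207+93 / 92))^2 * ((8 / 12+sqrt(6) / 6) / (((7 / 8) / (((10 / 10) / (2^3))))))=125621523 * sqrt(6) / 118496+125621523 / 29624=6837.32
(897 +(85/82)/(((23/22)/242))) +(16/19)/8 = 20372565/17917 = 1137.05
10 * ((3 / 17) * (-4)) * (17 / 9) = -40 / 3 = -13.33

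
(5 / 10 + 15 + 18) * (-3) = -100.50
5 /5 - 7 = -6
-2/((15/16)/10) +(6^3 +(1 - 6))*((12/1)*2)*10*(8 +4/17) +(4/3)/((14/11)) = 49624786/119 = 417015.01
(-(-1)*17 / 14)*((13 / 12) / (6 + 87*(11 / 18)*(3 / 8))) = 442 / 8715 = 0.05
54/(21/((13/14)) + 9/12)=104/45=2.31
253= 253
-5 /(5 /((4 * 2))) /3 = -8 /3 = -2.67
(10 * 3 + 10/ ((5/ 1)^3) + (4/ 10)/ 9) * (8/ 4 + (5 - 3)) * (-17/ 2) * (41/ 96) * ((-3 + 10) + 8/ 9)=-167711443/ 48600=-3450.85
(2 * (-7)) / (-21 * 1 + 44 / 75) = 0.69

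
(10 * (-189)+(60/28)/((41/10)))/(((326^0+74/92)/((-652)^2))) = -10604168267520/23821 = -445160499.87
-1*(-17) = 17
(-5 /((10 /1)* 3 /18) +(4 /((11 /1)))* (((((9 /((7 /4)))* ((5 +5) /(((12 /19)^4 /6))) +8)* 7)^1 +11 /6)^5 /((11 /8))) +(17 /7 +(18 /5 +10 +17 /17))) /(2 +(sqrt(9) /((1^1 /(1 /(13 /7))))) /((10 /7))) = 224676954528998065491070165609 /5648039936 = 39779632770818649093.04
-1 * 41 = -41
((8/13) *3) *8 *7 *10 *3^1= 40320/13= 3101.54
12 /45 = 4 /15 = 0.27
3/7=0.43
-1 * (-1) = 1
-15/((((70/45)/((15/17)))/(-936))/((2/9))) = 210600/119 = 1769.75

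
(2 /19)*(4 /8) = 1 /19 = 0.05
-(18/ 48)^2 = -9/ 64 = -0.14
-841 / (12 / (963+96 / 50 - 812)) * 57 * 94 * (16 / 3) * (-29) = 666100466168 / 75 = 8881339548.91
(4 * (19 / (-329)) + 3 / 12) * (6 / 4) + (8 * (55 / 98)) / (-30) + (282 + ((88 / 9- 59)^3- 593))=-1605930066395 / 13431096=-119568.06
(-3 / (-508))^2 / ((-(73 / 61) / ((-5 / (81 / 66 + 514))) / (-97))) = -585783 / 21353634712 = -0.00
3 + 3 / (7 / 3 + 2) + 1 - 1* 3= 22 / 13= 1.69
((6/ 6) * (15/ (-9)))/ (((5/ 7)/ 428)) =-998.67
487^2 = 237169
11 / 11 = 1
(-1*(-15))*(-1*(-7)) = 105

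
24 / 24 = 1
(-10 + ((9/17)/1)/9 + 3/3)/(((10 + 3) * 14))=-76/1547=-0.05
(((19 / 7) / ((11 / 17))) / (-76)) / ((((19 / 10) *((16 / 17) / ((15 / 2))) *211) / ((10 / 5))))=-21675 / 9878176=-0.00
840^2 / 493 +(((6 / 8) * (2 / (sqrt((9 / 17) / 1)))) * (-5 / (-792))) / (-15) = 705600 / 493 -sqrt(17) / 4752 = 1431.24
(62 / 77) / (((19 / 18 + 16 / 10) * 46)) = 2790 / 423269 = 0.01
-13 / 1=-13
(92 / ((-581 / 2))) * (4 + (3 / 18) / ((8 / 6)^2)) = -3013 / 2324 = -1.30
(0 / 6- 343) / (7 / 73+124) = -25039 / 9059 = -2.76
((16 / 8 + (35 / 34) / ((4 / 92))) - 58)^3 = -1327373299 / 39304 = -33771.96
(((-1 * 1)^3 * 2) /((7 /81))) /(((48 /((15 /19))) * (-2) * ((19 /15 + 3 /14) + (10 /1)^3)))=6075 /31967272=0.00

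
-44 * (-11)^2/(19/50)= -266200/19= -14010.53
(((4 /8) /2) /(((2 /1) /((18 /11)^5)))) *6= 1417176 /161051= 8.80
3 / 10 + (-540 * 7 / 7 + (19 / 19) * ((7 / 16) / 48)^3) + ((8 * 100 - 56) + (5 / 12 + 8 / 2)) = 208.72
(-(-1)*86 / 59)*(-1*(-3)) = 258 / 59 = 4.37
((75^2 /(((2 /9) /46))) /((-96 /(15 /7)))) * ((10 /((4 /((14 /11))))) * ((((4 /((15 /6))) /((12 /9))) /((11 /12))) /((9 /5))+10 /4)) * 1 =-2066765625 /7744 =-266886.06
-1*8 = -8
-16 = -16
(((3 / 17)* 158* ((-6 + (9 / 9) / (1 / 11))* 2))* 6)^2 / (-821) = -808833600 / 237269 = -3408.93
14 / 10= 7 / 5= 1.40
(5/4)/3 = 5/12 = 0.42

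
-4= -4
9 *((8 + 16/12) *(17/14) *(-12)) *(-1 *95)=116280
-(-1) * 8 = 8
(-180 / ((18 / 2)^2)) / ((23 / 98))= -1960 / 207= -9.47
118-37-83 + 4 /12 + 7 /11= -34 /33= -1.03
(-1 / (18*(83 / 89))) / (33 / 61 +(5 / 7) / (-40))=-152012 / 1334889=-0.11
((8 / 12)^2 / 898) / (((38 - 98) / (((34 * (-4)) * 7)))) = 476 / 60615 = 0.01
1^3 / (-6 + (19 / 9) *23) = 9 / 383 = 0.02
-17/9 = -1.89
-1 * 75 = -75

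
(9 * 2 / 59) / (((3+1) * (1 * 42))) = 3 / 1652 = 0.00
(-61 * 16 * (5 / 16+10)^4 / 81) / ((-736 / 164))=22885713125 / 753664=30365.94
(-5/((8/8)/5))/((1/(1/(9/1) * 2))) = -50/9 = -5.56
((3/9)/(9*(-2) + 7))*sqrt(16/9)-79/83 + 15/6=24779/16434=1.51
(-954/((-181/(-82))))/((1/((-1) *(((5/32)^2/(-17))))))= -488925/787712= -0.62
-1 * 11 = -11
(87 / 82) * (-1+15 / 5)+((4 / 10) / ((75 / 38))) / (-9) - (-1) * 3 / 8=2739197 / 1107000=2.47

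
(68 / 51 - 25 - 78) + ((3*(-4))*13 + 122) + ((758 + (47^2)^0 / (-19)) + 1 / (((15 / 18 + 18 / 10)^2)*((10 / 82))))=221788930 / 355737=623.46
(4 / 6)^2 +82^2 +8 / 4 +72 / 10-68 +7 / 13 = 3899717 / 585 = 6666.18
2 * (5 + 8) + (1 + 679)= 706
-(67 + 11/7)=-480/7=-68.57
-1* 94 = -94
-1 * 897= -897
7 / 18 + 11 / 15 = 101 / 90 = 1.12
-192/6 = -32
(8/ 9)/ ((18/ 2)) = 8/ 81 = 0.10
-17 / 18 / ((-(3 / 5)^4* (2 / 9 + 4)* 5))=2125 / 6156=0.35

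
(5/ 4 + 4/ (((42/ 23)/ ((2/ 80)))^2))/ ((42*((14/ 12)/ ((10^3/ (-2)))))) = -4412645/ 345744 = -12.76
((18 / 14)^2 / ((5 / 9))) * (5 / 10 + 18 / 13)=729 / 130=5.61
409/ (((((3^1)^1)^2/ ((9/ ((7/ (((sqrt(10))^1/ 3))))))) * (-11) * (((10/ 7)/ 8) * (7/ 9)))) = -4908 * sqrt(10)/ 385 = -40.31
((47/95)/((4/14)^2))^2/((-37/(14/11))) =-37126663/29385400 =-1.26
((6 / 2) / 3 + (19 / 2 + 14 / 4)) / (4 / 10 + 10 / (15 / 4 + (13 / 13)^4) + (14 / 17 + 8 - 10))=10.54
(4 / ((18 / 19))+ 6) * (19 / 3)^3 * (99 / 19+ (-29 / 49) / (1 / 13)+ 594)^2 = 530120667021392 / 583443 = 908607468.12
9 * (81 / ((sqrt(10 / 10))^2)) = 729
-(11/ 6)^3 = -1331/ 216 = -6.16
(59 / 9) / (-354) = -1 / 54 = -0.02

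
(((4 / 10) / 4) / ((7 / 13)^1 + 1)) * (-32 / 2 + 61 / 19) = -3159 / 3800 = -0.83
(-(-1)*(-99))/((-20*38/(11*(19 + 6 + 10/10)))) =14157/380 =37.26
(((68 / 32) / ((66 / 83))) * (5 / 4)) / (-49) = -7055 / 103488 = -0.07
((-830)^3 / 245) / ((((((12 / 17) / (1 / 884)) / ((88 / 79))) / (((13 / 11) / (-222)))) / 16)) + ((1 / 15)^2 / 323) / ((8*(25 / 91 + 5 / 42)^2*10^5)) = 34148663464910674565083 / 96231410470125000000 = 354.86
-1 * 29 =-29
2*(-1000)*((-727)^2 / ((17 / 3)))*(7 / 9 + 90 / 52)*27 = -2792218707000 / 221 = -12634473787.33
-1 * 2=-2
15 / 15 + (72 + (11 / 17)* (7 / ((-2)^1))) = 2405 / 34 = 70.74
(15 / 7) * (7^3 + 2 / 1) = 5175 / 7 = 739.29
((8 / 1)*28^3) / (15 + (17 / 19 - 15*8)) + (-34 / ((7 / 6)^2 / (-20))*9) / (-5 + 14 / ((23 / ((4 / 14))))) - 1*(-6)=-4684503514 / 1793057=-2612.58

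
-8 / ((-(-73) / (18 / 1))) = -144 / 73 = -1.97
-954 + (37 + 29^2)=-76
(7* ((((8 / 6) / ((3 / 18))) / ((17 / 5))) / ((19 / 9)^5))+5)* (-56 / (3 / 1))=-12712119560 / 126281049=-100.67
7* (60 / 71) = 420 / 71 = 5.92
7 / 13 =0.54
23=23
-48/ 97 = -0.49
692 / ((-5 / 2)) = -1384 / 5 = -276.80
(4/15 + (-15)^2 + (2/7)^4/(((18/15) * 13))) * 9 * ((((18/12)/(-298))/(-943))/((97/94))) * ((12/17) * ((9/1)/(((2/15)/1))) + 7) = 41445807836409/72319285901590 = 0.57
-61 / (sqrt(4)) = -30.50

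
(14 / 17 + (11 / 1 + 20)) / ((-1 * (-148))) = 541 / 2516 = 0.22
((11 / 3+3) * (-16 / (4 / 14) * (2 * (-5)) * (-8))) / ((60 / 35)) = -156800 / 9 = -17422.22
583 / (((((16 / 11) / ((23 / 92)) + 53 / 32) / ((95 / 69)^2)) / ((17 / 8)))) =3935658100 / 12526191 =314.19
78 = 78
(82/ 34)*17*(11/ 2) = 451/ 2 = 225.50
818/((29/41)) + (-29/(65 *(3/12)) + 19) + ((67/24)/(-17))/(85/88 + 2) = 1015453334/865215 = 1173.64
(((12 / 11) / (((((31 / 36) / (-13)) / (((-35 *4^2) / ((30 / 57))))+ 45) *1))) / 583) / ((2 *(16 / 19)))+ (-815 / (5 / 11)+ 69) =-247741687122544 / 143701676723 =-1724.00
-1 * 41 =-41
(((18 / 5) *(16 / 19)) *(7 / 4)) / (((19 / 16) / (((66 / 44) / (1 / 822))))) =9942912 / 1805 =5508.54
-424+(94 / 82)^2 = -710535 / 1681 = -422.69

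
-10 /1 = -10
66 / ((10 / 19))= 627 / 5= 125.40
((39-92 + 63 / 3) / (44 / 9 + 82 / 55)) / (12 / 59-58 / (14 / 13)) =3270960 / 34989061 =0.09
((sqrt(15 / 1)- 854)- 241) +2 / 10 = -5474 / 5 +sqrt(15) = -1090.93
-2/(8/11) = -11/4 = -2.75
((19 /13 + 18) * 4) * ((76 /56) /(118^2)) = 4807 /633542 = 0.01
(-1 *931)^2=866761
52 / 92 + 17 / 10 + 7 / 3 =4.60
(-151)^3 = -3442951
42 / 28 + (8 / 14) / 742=7795 / 5194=1.50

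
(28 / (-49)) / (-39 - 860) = 0.00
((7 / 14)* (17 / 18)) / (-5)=-17 / 180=-0.09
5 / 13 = 0.38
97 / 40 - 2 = 17 / 40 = 0.42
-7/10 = -0.70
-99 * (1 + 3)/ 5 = -396/ 5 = -79.20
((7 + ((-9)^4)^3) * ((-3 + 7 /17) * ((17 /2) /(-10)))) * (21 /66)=988503377708 /5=197700675541.60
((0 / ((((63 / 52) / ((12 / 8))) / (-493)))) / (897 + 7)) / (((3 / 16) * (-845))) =0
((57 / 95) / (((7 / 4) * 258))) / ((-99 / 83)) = -166 / 148995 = -0.00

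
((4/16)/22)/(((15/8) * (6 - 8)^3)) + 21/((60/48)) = 4435/264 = 16.80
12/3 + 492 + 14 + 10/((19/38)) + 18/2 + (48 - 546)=41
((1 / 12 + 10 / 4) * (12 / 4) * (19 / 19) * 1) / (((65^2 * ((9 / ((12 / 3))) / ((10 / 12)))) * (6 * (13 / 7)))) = 217 / 3559140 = 0.00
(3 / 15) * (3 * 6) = 18 / 5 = 3.60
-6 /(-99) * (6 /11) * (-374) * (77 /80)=-119 /10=-11.90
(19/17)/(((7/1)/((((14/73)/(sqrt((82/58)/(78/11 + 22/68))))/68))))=19*sqrt(1233114278)/647002796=0.00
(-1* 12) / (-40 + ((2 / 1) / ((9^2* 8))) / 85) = 330480 / 1101599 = 0.30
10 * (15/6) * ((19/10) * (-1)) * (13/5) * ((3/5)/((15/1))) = -247/50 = -4.94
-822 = -822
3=3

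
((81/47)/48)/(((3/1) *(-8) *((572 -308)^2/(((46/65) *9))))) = -207/1514106880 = -0.00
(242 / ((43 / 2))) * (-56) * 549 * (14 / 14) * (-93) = 1383848928 / 43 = 32182533.21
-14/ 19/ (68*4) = -7/ 2584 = -0.00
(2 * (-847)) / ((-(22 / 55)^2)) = 21175 / 2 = 10587.50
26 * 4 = 104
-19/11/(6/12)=-38/11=-3.45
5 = 5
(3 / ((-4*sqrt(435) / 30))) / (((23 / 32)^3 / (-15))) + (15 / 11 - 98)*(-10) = 737280*sqrt(435) / 352843 + 10630 / 11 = 1009.94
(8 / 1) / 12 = 2 / 3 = 0.67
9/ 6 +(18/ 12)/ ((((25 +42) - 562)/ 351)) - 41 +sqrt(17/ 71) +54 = sqrt(1207)/ 71 +739/ 55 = 13.93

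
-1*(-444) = 444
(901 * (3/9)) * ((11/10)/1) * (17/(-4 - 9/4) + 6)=406351/375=1083.60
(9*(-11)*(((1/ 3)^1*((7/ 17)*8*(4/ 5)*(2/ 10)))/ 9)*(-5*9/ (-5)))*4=-29568/ 425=-69.57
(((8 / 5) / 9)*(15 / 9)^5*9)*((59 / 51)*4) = 1180000 / 12393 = 95.22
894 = 894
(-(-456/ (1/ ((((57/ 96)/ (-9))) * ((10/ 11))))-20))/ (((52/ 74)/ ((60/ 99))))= -89725/ 14157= -6.34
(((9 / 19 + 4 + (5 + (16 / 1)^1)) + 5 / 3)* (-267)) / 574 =-19669 / 1558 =-12.62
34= 34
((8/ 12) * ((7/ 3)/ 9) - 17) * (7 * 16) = -152656/ 81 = -1884.64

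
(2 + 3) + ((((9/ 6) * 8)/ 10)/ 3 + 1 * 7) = 62/ 5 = 12.40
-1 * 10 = -10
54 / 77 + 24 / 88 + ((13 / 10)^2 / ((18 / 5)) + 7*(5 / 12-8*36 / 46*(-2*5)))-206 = 150860089 / 637560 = 236.62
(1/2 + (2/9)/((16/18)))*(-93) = -279/4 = -69.75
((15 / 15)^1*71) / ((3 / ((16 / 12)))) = 284 / 9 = 31.56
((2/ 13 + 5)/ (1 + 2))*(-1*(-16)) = 1072/ 39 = 27.49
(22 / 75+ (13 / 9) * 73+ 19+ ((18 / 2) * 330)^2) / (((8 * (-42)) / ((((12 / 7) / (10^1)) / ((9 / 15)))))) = -141766469 / 18900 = -7500.87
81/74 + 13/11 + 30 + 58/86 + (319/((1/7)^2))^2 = 8551975444667/35002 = 244328193.95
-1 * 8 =-8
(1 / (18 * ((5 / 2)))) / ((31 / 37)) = 37 / 1395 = 0.03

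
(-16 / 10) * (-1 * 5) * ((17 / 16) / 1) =17 / 2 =8.50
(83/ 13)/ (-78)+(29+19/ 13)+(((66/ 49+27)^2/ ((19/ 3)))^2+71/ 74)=629659629756386522/ 39039226607199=16128.90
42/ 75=0.56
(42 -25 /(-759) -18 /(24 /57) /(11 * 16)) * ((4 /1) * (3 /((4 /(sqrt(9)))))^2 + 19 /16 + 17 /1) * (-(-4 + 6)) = -416148565 /129536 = -3212.61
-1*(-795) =795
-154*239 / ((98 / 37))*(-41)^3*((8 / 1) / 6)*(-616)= -2359861656416 / 3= -786620552138.67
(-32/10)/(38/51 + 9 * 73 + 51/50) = -8160/1679851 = -0.00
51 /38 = 1.34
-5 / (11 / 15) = -75 / 11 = -6.82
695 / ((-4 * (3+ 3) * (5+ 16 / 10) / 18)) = -3475 / 44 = -78.98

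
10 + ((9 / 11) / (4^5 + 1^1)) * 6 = 112804 / 11275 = 10.00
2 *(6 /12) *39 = 39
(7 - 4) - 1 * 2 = 1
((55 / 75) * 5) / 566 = 11 / 1698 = 0.01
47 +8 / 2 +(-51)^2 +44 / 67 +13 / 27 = 4799527 / 1809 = 2653.14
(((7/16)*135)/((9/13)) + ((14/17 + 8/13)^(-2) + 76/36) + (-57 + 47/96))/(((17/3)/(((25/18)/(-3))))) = -634981375/247551552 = -2.57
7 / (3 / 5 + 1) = 35 / 8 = 4.38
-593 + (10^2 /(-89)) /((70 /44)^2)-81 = -2941250 /4361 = -674.44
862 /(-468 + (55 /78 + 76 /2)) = -67236 /33485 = -2.01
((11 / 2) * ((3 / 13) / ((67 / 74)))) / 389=1221 / 338819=0.00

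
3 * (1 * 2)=6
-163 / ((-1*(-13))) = -163 / 13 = -12.54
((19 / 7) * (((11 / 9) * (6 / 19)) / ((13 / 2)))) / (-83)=-44 / 22659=-0.00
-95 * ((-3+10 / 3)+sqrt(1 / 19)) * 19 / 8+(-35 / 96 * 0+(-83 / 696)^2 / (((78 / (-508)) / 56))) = -189855227 / 2361528-95 * sqrt(19) / 8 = -132.16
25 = 25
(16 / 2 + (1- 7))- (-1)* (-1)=1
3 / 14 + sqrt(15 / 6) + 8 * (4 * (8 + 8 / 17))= sqrt(10) / 2 + 64563 / 238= 272.85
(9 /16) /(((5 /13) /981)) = 1434.71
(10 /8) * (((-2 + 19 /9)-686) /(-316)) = 30865 /11376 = 2.71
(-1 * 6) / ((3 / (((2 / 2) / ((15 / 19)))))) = -38 / 15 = -2.53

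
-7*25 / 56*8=-25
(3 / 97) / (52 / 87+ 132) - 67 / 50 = -37479707 / 27974800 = -1.34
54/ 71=0.76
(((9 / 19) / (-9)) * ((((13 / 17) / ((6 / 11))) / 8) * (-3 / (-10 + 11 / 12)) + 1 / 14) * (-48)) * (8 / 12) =53672 / 246449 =0.22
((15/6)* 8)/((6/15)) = 50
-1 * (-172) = 172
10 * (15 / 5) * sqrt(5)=30 * sqrt(5)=67.08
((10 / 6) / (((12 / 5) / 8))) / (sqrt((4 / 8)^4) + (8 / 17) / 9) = 680 / 37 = 18.38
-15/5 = -3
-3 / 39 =-1 / 13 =-0.08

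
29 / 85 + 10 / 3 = 937 / 255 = 3.67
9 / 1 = 9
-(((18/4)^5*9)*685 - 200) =-364030685/32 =-11375958.91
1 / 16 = 0.06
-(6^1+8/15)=-98/15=-6.53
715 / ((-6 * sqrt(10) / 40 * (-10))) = 143 * sqrt(10) / 3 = 150.74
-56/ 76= -14/ 19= -0.74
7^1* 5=35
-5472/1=-5472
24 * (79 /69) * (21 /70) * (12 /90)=632 /575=1.10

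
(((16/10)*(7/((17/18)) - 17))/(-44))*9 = 2934/935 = 3.14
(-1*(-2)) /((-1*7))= -2 /7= -0.29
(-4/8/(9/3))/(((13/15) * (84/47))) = -0.11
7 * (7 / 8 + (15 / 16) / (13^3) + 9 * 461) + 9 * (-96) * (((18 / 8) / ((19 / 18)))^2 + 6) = 253028848667 / 12689872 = 19939.43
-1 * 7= -7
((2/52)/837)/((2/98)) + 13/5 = 283151/108810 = 2.60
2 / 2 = 1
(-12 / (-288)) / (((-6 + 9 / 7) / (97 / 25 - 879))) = 76573 / 9900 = 7.73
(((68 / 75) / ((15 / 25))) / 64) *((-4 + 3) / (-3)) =17 / 2160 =0.01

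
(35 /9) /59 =35 /531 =0.07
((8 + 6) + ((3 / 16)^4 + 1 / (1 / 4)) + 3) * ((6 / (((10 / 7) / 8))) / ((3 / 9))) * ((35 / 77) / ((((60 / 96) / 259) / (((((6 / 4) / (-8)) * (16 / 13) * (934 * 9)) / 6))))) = -94389674554287 / 732160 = -128919463.72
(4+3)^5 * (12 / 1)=201684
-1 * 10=-10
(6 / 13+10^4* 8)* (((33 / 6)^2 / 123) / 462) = 42.59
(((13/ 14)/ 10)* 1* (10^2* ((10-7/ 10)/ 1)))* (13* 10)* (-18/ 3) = -471510/ 7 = -67358.57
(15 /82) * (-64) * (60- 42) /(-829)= 8640 /33989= 0.25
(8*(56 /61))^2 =53.94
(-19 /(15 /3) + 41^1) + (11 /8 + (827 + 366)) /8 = 59679 /320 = 186.50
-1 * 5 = -5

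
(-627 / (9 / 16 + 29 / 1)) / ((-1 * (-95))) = -48 / 215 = -0.22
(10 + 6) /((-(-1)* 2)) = 8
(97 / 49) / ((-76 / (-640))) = 15520 / 931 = 16.67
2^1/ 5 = 2/ 5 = 0.40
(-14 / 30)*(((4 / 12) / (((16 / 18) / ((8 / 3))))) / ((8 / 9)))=-21 / 40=-0.52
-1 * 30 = -30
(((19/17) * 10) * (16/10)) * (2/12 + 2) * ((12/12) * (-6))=-3952/17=-232.47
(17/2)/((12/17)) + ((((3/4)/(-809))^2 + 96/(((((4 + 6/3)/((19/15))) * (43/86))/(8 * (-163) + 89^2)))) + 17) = 42133618891361/157075440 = 268238.11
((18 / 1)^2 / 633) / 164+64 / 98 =0.66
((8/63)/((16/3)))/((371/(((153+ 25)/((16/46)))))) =2047/62328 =0.03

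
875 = 875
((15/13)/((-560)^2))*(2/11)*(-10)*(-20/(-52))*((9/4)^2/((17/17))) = -1215/93277184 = -0.00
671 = 671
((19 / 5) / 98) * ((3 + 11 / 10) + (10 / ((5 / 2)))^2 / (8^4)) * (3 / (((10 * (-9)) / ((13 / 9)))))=-432497 / 56448000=-0.01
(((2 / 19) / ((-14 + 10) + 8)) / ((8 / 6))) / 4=3 / 608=0.00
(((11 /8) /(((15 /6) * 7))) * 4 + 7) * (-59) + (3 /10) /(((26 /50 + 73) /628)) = -13798151 /32165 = -428.98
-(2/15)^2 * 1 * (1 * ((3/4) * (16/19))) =-16/1425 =-0.01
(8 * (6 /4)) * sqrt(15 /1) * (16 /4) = 48 * sqrt(15) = 185.90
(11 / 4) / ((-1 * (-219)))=11 / 876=0.01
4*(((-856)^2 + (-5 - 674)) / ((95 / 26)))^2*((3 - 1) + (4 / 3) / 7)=351712504504.18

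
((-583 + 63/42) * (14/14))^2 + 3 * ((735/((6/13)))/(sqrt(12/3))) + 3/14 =4767437/14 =340531.21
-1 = -1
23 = 23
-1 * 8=-8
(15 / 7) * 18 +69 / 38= 10743 / 266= 40.39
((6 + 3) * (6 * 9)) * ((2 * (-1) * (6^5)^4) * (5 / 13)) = -17768930018706063360 / 13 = -1366840770669697181.54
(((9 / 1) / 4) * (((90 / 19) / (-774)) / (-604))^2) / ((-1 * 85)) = -45 / 16558725357632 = -0.00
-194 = -194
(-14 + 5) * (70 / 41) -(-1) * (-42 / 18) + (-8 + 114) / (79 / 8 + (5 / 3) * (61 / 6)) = -3265051 / 237513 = -13.75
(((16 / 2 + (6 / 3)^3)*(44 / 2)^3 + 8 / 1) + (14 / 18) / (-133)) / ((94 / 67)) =1951997765 / 16074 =121438.21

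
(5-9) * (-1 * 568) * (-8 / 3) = -18176 / 3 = -6058.67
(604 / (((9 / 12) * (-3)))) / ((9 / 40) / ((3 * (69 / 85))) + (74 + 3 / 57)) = -8446336 / 2332899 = -3.62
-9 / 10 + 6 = 51 / 10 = 5.10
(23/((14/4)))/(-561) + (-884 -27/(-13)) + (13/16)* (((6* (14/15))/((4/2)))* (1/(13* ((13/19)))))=-1800423829/2042040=-881.68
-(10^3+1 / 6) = -6001 / 6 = -1000.17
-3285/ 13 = -252.69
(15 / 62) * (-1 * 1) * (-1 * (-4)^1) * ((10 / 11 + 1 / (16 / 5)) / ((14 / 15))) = -48375 / 38192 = -1.27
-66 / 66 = -1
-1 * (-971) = 971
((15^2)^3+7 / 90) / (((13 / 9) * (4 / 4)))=1025156257 / 130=7885817.36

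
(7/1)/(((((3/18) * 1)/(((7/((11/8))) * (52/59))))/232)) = 28374528/649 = 43720.38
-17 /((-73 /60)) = 1020 /73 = 13.97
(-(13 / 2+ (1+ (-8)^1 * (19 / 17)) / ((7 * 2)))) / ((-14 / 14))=5.93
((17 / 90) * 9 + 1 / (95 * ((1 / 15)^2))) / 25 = 773 / 4750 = 0.16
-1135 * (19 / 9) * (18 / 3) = -43130 / 3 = -14376.67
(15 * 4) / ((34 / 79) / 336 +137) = 796320 / 1818281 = 0.44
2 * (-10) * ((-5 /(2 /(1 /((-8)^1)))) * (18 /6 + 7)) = -125 /2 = -62.50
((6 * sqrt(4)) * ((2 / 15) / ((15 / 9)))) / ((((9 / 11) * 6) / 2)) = 88 / 225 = 0.39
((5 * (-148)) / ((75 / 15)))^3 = -3241792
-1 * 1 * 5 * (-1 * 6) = 30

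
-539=-539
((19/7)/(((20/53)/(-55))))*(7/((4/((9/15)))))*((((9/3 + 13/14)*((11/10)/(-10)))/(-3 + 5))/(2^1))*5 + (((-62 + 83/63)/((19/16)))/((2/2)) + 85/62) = 16591002371/94993920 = 174.65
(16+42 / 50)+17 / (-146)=16.72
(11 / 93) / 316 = 11 / 29388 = 0.00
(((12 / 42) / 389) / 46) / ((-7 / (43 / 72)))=-43 / 31565016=-0.00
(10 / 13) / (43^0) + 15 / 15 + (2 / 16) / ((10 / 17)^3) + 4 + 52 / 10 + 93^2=8660.58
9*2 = 18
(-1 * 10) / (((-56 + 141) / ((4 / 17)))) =-0.03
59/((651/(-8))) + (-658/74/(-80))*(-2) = -912739/963480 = -0.95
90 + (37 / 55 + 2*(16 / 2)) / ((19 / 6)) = 99552 / 1045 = 95.27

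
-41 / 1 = -41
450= 450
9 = 9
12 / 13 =0.92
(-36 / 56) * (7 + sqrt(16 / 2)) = -9 / 2 -9 * sqrt(2) / 7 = -6.32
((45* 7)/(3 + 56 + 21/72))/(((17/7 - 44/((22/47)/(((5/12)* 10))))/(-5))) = 396900/5815801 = 0.07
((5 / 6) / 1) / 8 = 0.10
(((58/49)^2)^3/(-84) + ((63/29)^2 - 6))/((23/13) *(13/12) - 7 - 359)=1284209340929572/356002100719741903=0.00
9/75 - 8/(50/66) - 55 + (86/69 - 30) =-162484/1725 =-94.19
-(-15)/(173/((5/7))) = 75/1211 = 0.06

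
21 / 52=0.40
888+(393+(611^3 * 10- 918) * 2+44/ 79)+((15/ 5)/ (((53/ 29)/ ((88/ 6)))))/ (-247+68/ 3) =12854985725109339/ 2817851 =4561982065.45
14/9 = 1.56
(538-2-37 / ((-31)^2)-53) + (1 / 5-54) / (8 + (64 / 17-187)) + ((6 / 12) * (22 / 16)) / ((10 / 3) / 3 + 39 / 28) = 483.54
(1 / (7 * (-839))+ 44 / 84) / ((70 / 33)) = 7249 / 29365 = 0.25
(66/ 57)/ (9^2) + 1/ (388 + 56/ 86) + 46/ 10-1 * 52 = -6093415811/ 128598840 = -47.38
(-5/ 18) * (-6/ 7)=0.24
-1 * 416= -416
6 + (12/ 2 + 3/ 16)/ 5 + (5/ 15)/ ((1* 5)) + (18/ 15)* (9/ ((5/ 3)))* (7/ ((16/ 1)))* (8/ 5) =71041/ 6000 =11.84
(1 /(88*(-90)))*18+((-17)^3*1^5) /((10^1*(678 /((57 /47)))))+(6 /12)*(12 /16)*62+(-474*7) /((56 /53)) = -1457197845 /467368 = -3117.88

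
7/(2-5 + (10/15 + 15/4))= 84/17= 4.94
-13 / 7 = -1.86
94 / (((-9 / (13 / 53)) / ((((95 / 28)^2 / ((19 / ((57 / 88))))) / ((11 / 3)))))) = -5514275 / 20111168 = -0.27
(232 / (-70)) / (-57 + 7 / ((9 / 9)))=58 / 875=0.07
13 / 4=3.25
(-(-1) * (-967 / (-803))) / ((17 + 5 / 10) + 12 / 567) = 365526 / 5318269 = 0.07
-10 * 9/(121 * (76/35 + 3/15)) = -3150/10043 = -0.31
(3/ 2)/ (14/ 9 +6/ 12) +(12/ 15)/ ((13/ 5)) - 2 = -463/ 481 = -0.96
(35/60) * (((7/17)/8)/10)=49/16320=0.00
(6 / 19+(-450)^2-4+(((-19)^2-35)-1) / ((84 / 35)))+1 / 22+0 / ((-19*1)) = 508200499 / 2508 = 202631.78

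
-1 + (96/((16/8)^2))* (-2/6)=-9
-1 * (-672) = 672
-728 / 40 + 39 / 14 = -1079 / 70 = -15.41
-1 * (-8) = 8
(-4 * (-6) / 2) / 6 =2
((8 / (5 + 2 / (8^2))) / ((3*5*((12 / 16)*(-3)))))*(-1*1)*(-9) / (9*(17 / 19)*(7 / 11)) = -214016 / 2586465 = -0.08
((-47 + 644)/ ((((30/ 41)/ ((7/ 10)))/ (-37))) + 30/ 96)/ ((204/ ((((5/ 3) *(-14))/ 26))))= 19722731/ 212160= 92.96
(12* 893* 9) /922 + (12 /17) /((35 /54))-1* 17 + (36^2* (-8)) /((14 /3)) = -585077317 /274295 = -2133.02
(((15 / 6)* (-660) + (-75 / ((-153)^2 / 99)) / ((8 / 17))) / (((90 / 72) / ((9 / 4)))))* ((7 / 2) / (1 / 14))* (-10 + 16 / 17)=1524612705 / 1156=1318869.12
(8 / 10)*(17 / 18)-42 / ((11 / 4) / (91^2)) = -62603986 / 495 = -126472.70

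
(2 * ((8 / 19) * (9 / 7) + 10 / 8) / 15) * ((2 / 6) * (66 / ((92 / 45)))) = 31449 / 12236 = 2.57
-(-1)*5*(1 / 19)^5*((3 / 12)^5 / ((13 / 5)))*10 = 125 / 16480914944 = 0.00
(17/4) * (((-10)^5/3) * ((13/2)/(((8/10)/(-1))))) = 1151041.67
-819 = -819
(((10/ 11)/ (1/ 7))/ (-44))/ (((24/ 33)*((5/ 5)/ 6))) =-105/ 88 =-1.19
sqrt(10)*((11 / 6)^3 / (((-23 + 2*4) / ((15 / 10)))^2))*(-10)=-1331*sqrt(10) / 2160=-1.95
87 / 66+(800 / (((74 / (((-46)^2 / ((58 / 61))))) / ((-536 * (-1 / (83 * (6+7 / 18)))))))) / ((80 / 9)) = 5362895735 / 1959298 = 2737.15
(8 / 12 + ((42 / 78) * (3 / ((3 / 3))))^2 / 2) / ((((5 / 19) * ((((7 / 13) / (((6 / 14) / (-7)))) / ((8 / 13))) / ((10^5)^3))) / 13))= -30384800000000000000 / 4459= -6814263287732675.49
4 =4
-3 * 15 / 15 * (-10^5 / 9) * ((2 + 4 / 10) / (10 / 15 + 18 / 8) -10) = -6424000 / 21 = -305904.76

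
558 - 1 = 557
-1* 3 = -3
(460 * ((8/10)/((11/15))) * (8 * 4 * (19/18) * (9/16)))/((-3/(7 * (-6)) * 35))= 41952/11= 3813.82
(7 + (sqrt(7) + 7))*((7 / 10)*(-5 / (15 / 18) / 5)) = -294 / 25- 21*sqrt(7) / 25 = -13.98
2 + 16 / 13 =42 / 13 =3.23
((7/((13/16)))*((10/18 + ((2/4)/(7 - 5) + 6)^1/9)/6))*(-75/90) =-175/117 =-1.50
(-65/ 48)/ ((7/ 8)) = -65/ 42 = -1.55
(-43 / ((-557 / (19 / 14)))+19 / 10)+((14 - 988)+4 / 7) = -18937907 / 19495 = -971.42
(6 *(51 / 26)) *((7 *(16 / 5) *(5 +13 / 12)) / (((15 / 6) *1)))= 208488 / 325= 641.50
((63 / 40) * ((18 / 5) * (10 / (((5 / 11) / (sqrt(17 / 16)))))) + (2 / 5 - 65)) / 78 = -323 / 390 + 2079 * sqrt(17) / 5200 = 0.82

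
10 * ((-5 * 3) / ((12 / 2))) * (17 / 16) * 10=-2125 / 8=-265.62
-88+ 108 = 20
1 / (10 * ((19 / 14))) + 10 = 957 / 95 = 10.07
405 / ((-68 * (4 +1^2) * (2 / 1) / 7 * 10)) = -567 / 1360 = -0.42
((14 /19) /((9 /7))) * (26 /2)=1274 /171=7.45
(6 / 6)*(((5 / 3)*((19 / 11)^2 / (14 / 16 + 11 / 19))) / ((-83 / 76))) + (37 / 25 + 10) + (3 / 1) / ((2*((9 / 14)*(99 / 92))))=15755918047 / 1498164525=10.52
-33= -33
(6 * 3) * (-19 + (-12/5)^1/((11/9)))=-20754/55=-377.35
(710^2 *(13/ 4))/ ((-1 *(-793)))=126025/ 61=2065.98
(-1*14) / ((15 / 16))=-224 / 15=-14.93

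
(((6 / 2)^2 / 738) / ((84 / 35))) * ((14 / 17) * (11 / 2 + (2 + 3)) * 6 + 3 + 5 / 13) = 30535 / 108732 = 0.28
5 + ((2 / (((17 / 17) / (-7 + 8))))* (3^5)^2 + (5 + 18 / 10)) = 590549 / 5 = 118109.80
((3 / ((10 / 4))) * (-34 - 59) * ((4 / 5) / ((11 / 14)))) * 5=-31248 / 55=-568.15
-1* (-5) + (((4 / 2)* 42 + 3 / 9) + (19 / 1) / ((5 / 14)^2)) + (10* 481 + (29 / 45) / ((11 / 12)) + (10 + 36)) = 5095.00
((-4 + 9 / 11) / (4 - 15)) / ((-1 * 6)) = -35 / 726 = -0.05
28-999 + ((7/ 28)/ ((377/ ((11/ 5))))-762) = -1733.00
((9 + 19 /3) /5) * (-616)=-28336 /15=-1889.07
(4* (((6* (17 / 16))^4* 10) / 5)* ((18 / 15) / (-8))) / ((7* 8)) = -20295603 / 573440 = -35.39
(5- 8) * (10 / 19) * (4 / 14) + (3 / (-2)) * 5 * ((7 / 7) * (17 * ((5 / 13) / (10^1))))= -37035 / 6916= -5.35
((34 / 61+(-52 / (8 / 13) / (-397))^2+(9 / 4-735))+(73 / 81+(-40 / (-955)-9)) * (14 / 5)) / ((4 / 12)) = -1122554342023591 / 495801663930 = -2264.12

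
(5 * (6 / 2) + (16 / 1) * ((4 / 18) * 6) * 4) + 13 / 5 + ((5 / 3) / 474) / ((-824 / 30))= 100508099 / 976440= 102.93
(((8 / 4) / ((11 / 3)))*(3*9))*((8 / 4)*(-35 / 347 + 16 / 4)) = 39852 / 347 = 114.85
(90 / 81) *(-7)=-70 / 9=-7.78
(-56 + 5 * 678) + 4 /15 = 50014 /15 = 3334.27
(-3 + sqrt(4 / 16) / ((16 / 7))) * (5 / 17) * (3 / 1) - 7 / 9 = -15823 / 4896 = -3.23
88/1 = 88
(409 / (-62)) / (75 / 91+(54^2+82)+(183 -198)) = -37219 / 16834736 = -0.00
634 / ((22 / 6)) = 1902 / 11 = 172.91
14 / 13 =1.08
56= 56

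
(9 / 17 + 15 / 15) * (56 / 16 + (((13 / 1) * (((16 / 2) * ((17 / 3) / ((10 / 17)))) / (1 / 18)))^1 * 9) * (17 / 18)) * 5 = 19927583 / 17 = 1172210.76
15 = 15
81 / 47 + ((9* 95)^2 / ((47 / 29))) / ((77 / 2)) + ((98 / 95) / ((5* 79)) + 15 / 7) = 1591564765712 / 135802975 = 11719.66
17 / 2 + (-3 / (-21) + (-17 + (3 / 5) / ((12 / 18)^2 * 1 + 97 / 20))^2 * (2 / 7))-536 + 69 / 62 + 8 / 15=-1313261526931 / 2956220295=-444.24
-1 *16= -16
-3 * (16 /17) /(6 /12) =-96 /17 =-5.65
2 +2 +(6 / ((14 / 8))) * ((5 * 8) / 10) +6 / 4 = 269 / 14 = 19.21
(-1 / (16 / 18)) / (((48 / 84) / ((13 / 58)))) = -0.44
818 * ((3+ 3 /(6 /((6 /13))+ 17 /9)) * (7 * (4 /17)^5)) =1257704448 /95130419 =13.22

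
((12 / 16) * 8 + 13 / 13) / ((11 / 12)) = 84 / 11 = 7.64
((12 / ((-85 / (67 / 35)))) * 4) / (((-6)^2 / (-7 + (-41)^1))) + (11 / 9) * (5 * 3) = 176489 / 8925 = 19.77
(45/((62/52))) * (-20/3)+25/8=-61625/248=-248.49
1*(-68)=-68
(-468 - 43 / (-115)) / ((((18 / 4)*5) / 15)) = -107554 / 345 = -311.75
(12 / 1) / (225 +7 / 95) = 570 / 10691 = 0.05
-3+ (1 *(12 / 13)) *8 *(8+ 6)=1305 / 13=100.38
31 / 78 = 0.40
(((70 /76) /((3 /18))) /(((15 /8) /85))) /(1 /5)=23800 /19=1252.63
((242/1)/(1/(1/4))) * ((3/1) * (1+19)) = 3630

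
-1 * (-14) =14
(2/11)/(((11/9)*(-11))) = -18/1331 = -0.01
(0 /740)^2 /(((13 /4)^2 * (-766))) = 0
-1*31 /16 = -31 /16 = -1.94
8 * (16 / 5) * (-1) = -128 / 5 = -25.60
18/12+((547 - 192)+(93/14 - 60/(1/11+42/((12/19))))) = 742958/2051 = 362.24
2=2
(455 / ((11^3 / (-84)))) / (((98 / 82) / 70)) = -1681.89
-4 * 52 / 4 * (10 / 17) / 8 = -65 / 17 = -3.82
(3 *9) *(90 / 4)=1215 / 2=607.50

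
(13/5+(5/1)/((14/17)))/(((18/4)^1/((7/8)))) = 1.69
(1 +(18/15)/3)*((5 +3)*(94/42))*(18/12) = 188/5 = 37.60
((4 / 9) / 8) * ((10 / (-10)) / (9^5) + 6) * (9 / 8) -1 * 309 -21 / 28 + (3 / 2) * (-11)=-307881487 / 944784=-325.88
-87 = -87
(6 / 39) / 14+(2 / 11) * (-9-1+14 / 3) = -2879 / 3003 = -0.96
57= 57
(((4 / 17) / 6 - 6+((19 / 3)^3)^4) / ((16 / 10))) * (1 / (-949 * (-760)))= 1980334398435371 / 548719209792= 3609.01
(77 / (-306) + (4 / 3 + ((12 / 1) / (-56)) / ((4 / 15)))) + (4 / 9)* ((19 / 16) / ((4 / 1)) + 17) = 136499 / 17136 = 7.97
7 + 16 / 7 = 65 / 7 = 9.29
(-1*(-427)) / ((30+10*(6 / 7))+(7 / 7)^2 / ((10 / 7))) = 29890 / 2749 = 10.87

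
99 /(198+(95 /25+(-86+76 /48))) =5940 /7043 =0.84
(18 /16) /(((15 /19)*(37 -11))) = 57 /1040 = 0.05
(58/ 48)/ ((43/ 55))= 1595/ 1032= 1.55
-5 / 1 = -5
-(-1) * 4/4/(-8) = -1/8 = -0.12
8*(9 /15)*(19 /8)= 57 /5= 11.40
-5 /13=-0.38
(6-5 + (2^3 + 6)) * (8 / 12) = 10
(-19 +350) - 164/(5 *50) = 41293/125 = 330.34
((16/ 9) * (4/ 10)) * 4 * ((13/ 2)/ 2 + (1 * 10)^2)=13216/ 45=293.69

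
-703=-703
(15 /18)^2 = 25 /36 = 0.69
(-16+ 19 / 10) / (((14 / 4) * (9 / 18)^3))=-1128 / 35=-32.23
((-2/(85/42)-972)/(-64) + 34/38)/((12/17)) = 103991/4560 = 22.81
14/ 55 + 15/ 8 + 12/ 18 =2.80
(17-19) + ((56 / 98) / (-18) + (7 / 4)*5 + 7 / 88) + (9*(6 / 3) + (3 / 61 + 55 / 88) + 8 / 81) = 9728569 / 380457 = 25.57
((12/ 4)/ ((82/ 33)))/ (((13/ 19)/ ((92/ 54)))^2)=4201318/ 561249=7.49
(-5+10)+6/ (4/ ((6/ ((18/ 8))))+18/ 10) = 75/ 11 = 6.82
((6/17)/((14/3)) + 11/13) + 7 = 12255/1547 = 7.92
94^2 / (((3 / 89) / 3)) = 786404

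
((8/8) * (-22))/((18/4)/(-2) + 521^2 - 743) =-0.00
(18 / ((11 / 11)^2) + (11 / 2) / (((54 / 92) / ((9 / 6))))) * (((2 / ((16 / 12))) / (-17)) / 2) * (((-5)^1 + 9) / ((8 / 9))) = -1731 / 272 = -6.36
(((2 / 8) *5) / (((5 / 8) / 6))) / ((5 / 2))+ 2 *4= 64 / 5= 12.80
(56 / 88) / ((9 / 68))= 4.81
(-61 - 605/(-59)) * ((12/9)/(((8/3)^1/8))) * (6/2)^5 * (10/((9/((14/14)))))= -3233520/59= -54805.42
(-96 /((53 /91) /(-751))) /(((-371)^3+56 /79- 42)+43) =-0.00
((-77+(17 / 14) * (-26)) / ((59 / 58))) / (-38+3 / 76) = 670016 / 238301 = 2.81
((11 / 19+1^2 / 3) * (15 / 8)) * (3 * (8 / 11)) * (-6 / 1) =-22.39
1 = 1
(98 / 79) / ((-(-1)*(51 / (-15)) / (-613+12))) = 294490 / 1343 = 219.28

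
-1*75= -75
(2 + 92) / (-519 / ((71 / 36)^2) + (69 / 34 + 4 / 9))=-144999324 / 202006907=-0.72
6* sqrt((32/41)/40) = 12* sqrt(205)/205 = 0.84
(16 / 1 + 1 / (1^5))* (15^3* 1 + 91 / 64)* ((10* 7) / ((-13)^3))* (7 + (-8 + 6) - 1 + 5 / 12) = -6814429685 / 843648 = -8077.34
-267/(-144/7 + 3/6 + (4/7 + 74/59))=31506/2153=14.63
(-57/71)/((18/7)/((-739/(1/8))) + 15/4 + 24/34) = -0.18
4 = 4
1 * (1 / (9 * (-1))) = -1 / 9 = -0.11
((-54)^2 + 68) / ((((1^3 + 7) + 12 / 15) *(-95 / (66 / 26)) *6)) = -1.51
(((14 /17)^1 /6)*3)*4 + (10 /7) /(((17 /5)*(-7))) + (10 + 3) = 12151 /833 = 14.59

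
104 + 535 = 639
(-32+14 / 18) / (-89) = 281 / 801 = 0.35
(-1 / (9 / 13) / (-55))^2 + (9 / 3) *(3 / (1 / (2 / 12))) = 735413 / 490050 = 1.50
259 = 259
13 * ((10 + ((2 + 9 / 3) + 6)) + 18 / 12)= 585 / 2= 292.50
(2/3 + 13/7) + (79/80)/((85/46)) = 218357/71400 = 3.06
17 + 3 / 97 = 1652 / 97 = 17.03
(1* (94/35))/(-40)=-47/700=-0.07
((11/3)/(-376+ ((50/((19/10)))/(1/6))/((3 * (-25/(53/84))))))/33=-133/451662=-0.00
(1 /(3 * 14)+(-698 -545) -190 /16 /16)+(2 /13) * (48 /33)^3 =-57823898749 /46510464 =-1243.24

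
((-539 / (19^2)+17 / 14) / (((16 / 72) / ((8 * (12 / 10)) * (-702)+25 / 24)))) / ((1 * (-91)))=-3417863433 / 36793120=-92.89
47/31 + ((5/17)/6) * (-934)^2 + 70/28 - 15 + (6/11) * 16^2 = 1491841771/34782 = 42891.20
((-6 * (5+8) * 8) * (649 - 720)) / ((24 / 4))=7384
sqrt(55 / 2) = sqrt(110) / 2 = 5.24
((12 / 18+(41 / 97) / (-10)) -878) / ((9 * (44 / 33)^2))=-2553163 / 46560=-54.84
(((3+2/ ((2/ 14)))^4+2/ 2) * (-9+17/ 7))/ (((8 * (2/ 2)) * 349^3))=-960503/ 595119686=-0.00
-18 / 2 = -9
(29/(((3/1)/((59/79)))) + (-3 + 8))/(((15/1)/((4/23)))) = 11584/81765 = 0.14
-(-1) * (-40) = -40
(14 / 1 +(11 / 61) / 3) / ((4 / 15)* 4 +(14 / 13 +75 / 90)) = 334490 / 70821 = 4.72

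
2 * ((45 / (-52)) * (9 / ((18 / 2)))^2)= -45 / 26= -1.73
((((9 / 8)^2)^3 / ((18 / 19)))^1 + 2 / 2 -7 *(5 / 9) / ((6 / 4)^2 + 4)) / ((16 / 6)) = 0.94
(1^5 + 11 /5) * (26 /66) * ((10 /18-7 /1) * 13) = -156832 /1485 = -105.61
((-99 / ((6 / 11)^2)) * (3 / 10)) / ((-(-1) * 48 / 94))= -62557 / 320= -195.49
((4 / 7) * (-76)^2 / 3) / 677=23104 / 14217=1.63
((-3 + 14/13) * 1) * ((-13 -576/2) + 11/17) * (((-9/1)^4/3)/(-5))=-55834110/221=-252643.03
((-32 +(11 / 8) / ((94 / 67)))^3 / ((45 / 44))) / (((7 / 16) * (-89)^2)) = -139626982734613 / 16579220777280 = -8.42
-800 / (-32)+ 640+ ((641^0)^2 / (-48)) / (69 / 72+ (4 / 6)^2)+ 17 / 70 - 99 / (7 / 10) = 1851631 / 3535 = 523.80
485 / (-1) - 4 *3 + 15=-482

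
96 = 96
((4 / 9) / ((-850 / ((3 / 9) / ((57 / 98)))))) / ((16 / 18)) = -49 / 145350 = -0.00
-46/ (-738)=23/ 369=0.06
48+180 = 228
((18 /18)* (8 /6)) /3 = 4 /9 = 0.44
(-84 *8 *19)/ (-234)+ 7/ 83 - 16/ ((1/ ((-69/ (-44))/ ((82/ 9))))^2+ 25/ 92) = 9205401159719/ 169909582947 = 54.18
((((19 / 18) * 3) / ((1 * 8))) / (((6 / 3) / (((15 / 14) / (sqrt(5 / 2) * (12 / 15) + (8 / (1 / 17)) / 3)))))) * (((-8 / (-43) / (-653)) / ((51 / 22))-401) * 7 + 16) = -1898477231225 / 145304556992 + 1139086338735 * sqrt(10) / 9880709875456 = -12.70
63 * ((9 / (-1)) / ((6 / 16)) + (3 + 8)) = -819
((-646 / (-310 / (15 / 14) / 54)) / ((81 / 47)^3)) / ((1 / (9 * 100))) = 21198.68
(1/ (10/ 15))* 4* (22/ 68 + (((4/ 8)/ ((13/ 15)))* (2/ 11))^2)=697767/ 347633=2.01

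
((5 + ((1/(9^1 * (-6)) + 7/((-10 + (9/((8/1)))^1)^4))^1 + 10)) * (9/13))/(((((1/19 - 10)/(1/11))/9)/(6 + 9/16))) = -1953161830615/348851556768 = -5.60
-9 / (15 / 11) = -33 / 5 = -6.60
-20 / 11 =-1.82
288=288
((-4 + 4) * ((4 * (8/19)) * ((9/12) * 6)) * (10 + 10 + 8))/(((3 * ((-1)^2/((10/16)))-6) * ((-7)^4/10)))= 0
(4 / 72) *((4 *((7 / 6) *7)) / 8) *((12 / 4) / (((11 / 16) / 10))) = 980 / 99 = 9.90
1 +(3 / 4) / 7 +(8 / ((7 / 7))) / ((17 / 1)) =751 / 476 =1.58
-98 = -98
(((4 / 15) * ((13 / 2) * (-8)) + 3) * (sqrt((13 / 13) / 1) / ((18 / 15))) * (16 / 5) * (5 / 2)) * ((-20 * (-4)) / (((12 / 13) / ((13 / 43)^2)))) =-573.86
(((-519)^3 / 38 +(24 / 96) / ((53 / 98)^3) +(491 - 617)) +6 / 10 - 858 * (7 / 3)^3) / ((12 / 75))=-4696902984693565 / 203663736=-23062048.63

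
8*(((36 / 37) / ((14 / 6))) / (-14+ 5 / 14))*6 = -10368 / 7067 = -1.47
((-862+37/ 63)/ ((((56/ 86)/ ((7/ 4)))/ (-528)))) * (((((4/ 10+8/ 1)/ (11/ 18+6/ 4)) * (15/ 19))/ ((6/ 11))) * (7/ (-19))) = -17788781241/ 6859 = -2593494.86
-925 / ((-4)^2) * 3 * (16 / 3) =-925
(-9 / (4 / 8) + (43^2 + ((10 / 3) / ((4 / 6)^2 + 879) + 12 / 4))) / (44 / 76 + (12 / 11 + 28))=606774652 / 9816183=61.81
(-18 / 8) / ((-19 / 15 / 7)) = 945 / 76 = 12.43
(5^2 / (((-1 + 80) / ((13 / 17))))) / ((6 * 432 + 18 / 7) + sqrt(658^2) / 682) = 155155 / 1664123387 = 0.00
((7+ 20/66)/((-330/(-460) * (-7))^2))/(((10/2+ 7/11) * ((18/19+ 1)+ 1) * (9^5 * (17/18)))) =2422291/7749147065814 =0.00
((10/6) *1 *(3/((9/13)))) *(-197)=-12805/9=-1422.78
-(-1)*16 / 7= 16 / 7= 2.29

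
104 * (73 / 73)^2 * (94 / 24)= 1222 / 3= 407.33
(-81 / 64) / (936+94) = -81 / 65920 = -0.00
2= 2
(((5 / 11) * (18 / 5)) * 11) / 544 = 9 / 272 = 0.03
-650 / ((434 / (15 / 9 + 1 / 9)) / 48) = -83200 / 651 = -127.80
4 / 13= 0.31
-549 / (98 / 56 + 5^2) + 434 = 413.48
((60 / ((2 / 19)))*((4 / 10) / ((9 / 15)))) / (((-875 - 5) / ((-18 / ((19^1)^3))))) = 9 / 7942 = 0.00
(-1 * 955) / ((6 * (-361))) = 955 / 2166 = 0.44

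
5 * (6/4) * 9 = 135/2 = 67.50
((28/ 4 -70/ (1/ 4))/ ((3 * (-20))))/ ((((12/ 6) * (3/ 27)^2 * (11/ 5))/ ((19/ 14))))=20007/ 176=113.68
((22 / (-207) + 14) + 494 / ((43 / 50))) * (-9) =-5236568 / 989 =-5294.81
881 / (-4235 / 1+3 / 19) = -16739 / 80462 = -0.21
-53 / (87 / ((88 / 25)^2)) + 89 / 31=-7884017 / 1685625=-4.68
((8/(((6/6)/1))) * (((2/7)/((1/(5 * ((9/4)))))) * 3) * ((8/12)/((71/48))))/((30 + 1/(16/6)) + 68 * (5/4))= 138240/458731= 0.30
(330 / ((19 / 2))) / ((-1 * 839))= -660 / 15941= -0.04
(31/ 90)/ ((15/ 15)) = 31/ 90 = 0.34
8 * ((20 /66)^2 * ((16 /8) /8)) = 200 /1089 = 0.18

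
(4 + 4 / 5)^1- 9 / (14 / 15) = -339 / 70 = -4.84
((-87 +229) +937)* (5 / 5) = 1079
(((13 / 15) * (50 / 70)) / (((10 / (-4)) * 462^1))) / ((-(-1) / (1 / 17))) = -13 / 412335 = -0.00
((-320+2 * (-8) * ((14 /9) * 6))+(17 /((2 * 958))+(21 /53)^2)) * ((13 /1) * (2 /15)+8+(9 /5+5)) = -93932973830 /12109599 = -7756.90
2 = 2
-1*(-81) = 81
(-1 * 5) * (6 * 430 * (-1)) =12900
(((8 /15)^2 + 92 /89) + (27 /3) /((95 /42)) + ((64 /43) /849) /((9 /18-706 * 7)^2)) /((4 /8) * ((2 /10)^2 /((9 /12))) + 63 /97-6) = -232363809086654801078 /233537192181547645083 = -0.99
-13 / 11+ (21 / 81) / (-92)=-1.18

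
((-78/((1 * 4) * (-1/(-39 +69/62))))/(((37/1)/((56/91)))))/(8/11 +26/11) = -77517/19499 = -3.98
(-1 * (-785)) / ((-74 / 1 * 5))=-157 / 74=-2.12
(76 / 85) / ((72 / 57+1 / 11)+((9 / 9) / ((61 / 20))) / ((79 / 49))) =76544996 / 133330745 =0.57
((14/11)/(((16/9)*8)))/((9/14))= 49/352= 0.14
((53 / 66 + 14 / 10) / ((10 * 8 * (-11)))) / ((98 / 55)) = -727 / 517440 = -0.00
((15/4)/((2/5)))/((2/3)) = 225/16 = 14.06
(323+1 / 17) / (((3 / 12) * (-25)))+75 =9907 / 425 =23.31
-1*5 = -5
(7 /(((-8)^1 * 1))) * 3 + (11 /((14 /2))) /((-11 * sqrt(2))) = -21 /8-sqrt(2) /14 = -2.73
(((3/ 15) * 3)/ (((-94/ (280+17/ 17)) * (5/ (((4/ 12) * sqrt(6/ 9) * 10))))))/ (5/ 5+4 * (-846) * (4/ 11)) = 3091 * sqrt(6)/ 9535125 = 0.00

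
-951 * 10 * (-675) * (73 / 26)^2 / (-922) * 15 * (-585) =11545261846875 / 23972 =481614460.49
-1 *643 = -643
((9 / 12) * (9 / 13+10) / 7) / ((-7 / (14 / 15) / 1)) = -0.15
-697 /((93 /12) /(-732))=65832.77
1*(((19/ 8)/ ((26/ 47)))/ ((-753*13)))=-893/ 2036112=-0.00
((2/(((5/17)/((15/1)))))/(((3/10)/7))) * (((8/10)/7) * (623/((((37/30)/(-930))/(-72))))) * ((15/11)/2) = 6272786476.66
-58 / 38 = -29 / 19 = -1.53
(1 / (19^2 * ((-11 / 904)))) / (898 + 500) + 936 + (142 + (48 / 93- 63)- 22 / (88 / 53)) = 344970319801 / 344190396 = 1002.27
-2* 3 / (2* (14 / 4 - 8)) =2 / 3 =0.67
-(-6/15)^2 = -0.16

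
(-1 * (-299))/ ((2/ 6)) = 897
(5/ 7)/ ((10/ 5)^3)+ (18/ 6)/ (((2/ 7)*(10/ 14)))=14.79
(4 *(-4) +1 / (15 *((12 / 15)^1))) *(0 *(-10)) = 0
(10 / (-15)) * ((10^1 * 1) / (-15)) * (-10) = -4.44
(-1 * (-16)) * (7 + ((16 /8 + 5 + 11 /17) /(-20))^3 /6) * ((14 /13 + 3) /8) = 87374263 /1532856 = 57.00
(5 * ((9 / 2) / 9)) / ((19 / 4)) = 10 / 19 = 0.53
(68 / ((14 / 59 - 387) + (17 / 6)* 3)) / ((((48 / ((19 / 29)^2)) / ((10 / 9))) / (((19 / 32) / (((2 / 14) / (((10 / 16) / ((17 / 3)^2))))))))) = -14163835 / 98019316992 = -0.00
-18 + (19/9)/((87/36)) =-1490/87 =-17.13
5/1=5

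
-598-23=-621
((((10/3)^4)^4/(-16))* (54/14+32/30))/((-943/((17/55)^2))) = 67915000000000000/9376996375593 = 7242.72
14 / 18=7 / 9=0.78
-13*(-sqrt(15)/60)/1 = 13*sqrt(15)/60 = 0.84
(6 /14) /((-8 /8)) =-3 /7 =-0.43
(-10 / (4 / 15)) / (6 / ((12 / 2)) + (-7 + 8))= -75 / 4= -18.75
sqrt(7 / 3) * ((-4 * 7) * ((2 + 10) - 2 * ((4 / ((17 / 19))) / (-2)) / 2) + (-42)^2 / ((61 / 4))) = -293384 * sqrt(21) / 3111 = -432.16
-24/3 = -8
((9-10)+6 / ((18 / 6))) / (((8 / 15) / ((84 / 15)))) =21 / 2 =10.50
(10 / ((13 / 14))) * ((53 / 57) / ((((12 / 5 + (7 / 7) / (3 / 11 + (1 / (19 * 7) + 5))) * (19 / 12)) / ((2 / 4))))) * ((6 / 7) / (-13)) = -98262000 / 1220363027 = -0.08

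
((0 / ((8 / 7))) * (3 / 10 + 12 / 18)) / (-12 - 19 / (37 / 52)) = 0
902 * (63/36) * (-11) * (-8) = 138908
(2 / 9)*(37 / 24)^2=1369 / 2592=0.53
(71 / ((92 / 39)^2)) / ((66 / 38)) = 683943 / 93104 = 7.35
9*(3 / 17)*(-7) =-189 / 17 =-11.12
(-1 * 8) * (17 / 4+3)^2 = -841 / 2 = -420.50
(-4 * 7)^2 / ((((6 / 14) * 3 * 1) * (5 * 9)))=5488 / 405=13.55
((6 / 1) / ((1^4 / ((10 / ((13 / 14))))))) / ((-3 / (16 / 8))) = -43.08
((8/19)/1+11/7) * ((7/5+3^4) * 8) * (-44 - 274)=-55550784/133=-417675.07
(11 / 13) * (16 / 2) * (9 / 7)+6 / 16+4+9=16073 / 728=22.08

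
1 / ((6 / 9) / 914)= 1371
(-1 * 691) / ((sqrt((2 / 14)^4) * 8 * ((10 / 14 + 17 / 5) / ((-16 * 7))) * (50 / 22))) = 18250001 / 360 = 50694.45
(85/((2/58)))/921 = 2.68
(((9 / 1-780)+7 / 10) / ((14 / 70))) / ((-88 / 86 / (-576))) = -23848488 / 11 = -2168044.36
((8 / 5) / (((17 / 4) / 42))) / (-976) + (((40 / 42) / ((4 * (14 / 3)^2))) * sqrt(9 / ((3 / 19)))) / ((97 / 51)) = -84 / 5185 + 765 * sqrt(57) / 133084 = 0.03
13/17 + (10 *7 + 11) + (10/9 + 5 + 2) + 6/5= 69673/765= 91.08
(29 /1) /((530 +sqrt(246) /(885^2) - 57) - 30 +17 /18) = 31590732608763750 /483604490951399641 - 90854100 *sqrt(246) /483604490951399641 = 0.07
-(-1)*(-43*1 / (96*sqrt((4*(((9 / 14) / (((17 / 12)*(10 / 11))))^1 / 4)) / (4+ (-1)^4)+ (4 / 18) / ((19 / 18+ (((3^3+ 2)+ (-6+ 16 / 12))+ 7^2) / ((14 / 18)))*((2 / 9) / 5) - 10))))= -6665*sqrt(2316097) / 5605344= -1.81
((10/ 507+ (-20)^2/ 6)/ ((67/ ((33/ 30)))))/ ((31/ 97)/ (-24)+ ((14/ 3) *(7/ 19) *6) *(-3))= -548344104/ 15506316319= -0.04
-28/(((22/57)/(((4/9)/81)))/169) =-179816/2673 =-67.27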